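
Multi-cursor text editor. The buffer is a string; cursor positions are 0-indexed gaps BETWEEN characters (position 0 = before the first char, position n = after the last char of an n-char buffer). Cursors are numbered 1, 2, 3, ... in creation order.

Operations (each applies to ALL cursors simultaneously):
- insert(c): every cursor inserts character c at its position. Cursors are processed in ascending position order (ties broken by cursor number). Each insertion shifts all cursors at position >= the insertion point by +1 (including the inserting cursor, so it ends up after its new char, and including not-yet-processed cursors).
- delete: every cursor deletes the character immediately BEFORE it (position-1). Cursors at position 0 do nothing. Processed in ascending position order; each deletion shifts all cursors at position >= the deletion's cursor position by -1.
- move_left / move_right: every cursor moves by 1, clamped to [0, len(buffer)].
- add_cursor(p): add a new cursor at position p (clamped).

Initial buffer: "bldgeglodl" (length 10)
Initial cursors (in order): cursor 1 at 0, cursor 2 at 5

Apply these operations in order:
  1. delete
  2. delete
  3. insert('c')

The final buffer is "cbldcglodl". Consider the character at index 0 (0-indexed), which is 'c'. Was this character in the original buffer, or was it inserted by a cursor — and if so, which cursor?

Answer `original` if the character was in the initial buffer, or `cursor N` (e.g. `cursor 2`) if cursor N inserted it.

After op 1 (delete): buffer="bldgglodl" (len 9), cursors c1@0 c2@4, authorship .........
After op 2 (delete): buffer="bldglodl" (len 8), cursors c1@0 c2@3, authorship ........
After op 3 (insert('c')): buffer="cbldcglodl" (len 10), cursors c1@1 c2@5, authorship 1...2.....
Authorship (.=original, N=cursor N): 1 . . . 2 . . . . .
Index 0: author = 1

Answer: cursor 1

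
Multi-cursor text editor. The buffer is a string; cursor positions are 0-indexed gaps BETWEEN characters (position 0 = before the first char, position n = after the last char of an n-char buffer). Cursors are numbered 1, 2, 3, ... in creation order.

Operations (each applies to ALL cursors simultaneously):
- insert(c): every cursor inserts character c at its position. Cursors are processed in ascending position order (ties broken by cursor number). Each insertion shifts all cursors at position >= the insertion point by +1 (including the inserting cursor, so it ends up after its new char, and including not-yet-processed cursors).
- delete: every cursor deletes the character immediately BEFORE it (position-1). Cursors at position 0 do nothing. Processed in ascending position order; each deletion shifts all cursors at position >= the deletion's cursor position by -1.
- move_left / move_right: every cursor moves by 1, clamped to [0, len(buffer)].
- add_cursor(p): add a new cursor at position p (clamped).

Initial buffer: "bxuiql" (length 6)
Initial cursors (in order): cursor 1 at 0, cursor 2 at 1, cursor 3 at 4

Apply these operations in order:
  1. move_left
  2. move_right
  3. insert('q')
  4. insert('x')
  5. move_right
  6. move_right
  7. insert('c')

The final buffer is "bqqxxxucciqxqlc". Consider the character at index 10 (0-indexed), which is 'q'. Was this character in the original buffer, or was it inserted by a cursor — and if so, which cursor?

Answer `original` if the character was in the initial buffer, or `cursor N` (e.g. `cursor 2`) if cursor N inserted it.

After op 1 (move_left): buffer="bxuiql" (len 6), cursors c1@0 c2@0 c3@3, authorship ......
After op 2 (move_right): buffer="bxuiql" (len 6), cursors c1@1 c2@1 c3@4, authorship ......
After op 3 (insert('q')): buffer="bqqxuiqql" (len 9), cursors c1@3 c2@3 c3@7, authorship .12...3..
After op 4 (insert('x')): buffer="bqqxxxuiqxql" (len 12), cursors c1@5 c2@5 c3@10, authorship .1212...33..
After op 5 (move_right): buffer="bqqxxxuiqxql" (len 12), cursors c1@6 c2@6 c3@11, authorship .1212...33..
After op 6 (move_right): buffer="bqqxxxuiqxql" (len 12), cursors c1@7 c2@7 c3@12, authorship .1212...33..
After op 7 (insert('c')): buffer="bqqxxxucciqxqlc" (len 15), cursors c1@9 c2@9 c3@15, authorship .1212..12.33..3
Authorship (.=original, N=cursor N): . 1 2 1 2 . . 1 2 . 3 3 . . 3
Index 10: author = 3

Answer: cursor 3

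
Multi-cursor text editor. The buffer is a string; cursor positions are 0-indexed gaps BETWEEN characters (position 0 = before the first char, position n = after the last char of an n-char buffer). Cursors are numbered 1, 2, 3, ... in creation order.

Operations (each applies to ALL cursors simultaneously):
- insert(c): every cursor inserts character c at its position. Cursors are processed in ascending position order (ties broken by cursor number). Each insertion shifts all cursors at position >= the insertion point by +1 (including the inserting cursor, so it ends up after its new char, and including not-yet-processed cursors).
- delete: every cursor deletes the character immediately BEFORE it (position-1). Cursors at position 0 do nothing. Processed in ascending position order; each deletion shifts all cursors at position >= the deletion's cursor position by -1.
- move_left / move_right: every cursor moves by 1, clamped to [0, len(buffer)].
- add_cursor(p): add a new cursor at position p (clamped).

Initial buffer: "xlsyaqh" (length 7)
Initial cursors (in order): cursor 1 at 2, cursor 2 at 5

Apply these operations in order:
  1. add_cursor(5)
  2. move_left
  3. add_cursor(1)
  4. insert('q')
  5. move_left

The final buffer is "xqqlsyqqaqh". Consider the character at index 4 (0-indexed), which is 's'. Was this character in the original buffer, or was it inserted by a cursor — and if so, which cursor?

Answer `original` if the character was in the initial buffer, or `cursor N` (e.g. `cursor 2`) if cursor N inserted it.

Answer: original

Derivation:
After op 1 (add_cursor(5)): buffer="xlsyaqh" (len 7), cursors c1@2 c2@5 c3@5, authorship .......
After op 2 (move_left): buffer="xlsyaqh" (len 7), cursors c1@1 c2@4 c3@4, authorship .......
After op 3 (add_cursor(1)): buffer="xlsyaqh" (len 7), cursors c1@1 c4@1 c2@4 c3@4, authorship .......
After op 4 (insert('q')): buffer="xqqlsyqqaqh" (len 11), cursors c1@3 c4@3 c2@8 c3@8, authorship .14...23...
After op 5 (move_left): buffer="xqqlsyqqaqh" (len 11), cursors c1@2 c4@2 c2@7 c3@7, authorship .14...23...
Authorship (.=original, N=cursor N): . 1 4 . . . 2 3 . . .
Index 4: author = original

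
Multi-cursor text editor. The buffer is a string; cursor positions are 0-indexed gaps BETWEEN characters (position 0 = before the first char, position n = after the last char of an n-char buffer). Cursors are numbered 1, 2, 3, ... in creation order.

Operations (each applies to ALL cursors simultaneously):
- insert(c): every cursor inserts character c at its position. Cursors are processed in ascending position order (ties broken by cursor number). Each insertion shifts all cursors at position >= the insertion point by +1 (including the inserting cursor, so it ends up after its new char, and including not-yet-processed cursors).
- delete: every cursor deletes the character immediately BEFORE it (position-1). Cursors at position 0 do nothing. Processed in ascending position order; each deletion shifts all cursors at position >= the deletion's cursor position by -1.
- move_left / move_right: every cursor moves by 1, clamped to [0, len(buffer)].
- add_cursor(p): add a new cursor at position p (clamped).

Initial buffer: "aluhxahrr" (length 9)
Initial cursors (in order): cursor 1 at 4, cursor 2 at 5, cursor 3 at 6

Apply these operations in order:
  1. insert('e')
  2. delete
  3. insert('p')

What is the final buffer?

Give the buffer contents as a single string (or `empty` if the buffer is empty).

Answer: aluhpxpaphrr

Derivation:
After op 1 (insert('e')): buffer="aluhexeaehrr" (len 12), cursors c1@5 c2@7 c3@9, authorship ....1.2.3...
After op 2 (delete): buffer="aluhxahrr" (len 9), cursors c1@4 c2@5 c3@6, authorship .........
After op 3 (insert('p')): buffer="aluhpxpaphrr" (len 12), cursors c1@5 c2@7 c3@9, authorship ....1.2.3...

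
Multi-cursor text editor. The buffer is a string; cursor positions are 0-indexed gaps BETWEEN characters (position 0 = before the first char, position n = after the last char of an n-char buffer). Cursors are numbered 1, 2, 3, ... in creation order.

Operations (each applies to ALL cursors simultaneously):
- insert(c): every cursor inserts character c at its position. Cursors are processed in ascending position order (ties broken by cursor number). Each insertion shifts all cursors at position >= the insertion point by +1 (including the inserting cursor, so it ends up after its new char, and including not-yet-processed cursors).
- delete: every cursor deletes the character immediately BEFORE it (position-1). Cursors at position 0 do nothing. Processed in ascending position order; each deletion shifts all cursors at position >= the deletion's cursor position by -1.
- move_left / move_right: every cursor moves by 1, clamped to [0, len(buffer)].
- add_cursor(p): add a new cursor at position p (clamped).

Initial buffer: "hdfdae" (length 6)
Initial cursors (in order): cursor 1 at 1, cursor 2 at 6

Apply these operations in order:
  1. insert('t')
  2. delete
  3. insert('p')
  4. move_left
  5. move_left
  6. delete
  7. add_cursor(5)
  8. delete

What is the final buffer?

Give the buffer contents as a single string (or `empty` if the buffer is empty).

Answer: hpdep

Derivation:
After op 1 (insert('t')): buffer="htdfdaet" (len 8), cursors c1@2 c2@8, authorship .1.....2
After op 2 (delete): buffer="hdfdae" (len 6), cursors c1@1 c2@6, authorship ......
After op 3 (insert('p')): buffer="hpdfdaep" (len 8), cursors c1@2 c2@8, authorship .1.....2
After op 4 (move_left): buffer="hpdfdaep" (len 8), cursors c1@1 c2@7, authorship .1.....2
After op 5 (move_left): buffer="hpdfdaep" (len 8), cursors c1@0 c2@6, authorship .1.....2
After op 6 (delete): buffer="hpdfdep" (len 7), cursors c1@0 c2@5, authorship .1....2
After op 7 (add_cursor(5)): buffer="hpdfdep" (len 7), cursors c1@0 c2@5 c3@5, authorship .1....2
After op 8 (delete): buffer="hpdep" (len 5), cursors c1@0 c2@3 c3@3, authorship .1..2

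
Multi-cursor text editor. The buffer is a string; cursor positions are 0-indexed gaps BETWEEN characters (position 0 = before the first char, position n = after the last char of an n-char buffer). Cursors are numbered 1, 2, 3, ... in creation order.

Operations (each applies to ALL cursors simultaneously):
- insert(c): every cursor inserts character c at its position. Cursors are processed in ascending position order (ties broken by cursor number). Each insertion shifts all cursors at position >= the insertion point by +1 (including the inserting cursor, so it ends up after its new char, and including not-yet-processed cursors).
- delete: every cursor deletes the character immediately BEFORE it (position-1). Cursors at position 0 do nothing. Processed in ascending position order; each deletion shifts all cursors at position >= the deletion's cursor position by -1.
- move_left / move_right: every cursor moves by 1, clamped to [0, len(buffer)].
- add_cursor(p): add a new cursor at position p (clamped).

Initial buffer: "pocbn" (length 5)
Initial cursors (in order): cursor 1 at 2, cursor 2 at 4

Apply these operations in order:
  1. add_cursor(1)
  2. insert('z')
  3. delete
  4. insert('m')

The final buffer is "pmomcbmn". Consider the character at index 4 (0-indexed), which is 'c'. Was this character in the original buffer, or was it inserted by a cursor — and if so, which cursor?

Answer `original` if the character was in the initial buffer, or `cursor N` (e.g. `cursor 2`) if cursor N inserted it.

Answer: original

Derivation:
After op 1 (add_cursor(1)): buffer="pocbn" (len 5), cursors c3@1 c1@2 c2@4, authorship .....
After op 2 (insert('z')): buffer="pzozcbzn" (len 8), cursors c3@2 c1@4 c2@7, authorship .3.1..2.
After op 3 (delete): buffer="pocbn" (len 5), cursors c3@1 c1@2 c2@4, authorship .....
After op 4 (insert('m')): buffer="pmomcbmn" (len 8), cursors c3@2 c1@4 c2@7, authorship .3.1..2.
Authorship (.=original, N=cursor N): . 3 . 1 . . 2 .
Index 4: author = original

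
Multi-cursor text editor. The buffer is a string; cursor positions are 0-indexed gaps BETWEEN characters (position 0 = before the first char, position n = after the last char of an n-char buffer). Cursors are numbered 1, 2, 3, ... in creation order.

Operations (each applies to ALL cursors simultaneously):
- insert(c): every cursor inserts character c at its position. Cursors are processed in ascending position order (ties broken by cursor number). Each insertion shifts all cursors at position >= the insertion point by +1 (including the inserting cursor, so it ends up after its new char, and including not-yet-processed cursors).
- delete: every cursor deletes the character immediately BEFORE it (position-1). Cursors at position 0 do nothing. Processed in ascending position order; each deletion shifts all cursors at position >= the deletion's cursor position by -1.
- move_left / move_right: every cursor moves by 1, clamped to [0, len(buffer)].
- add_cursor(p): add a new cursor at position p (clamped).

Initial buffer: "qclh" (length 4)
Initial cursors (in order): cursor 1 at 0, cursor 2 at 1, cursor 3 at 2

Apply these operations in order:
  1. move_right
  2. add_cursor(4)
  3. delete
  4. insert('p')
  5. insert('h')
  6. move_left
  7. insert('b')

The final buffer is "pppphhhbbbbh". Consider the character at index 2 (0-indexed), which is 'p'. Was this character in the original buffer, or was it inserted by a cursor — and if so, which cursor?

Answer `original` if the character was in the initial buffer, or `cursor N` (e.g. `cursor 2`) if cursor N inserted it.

Answer: cursor 3

Derivation:
After op 1 (move_right): buffer="qclh" (len 4), cursors c1@1 c2@2 c3@3, authorship ....
After op 2 (add_cursor(4)): buffer="qclh" (len 4), cursors c1@1 c2@2 c3@3 c4@4, authorship ....
After op 3 (delete): buffer="" (len 0), cursors c1@0 c2@0 c3@0 c4@0, authorship 
After op 4 (insert('p')): buffer="pppp" (len 4), cursors c1@4 c2@4 c3@4 c4@4, authorship 1234
After op 5 (insert('h')): buffer="pppphhhh" (len 8), cursors c1@8 c2@8 c3@8 c4@8, authorship 12341234
After op 6 (move_left): buffer="pppphhhh" (len 8), cursors c1@7 c2@7 c3@7 c4@7, authorship 12341234
After op 7 (insert('b')): buffer="pppphhhbbbbh" (len 12), cursors c1@11 c2@11 c3@11 c4@11, authorship 123412312344
Authorship (.=original, N=cursor N): 1 2 3 4 1 2 3 1 2 3 4 4
Index 2: author = 3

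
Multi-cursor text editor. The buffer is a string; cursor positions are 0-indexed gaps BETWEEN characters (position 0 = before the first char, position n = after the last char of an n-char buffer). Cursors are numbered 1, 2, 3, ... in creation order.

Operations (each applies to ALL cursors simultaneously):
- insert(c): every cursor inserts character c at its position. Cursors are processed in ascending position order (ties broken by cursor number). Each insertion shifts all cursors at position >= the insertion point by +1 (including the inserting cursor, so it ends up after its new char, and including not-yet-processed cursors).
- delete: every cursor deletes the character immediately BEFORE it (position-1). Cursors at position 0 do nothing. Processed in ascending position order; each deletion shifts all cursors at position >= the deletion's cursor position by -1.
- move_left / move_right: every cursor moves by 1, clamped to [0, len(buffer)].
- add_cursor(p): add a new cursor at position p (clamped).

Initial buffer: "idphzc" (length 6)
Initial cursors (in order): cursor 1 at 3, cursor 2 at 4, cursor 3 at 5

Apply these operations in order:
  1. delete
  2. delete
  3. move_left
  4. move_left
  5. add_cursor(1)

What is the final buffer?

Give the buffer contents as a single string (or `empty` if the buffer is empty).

After op 1 (delete): buffer="idc" (len 3), cursors c1@2 c2@2 c3@2, authorship ...
After op 2 (delete): buffer="c" (len 1), cursors c1@0 c2@0 c3@0, authorship .
After op 3 (move_left): buffer="c" (len 1), cursors c1@0 c2@0 c3@0, authorship .
After op 4 (move_left): buffer="c" (len 1), cursors c1@0 c2@0 c3@0, authorship .
After op 5 (add_cursor(1)): buffer="c" (len 1), cursors c1@0 c2@0 c3@0 c4@1, authorship .

Answer: c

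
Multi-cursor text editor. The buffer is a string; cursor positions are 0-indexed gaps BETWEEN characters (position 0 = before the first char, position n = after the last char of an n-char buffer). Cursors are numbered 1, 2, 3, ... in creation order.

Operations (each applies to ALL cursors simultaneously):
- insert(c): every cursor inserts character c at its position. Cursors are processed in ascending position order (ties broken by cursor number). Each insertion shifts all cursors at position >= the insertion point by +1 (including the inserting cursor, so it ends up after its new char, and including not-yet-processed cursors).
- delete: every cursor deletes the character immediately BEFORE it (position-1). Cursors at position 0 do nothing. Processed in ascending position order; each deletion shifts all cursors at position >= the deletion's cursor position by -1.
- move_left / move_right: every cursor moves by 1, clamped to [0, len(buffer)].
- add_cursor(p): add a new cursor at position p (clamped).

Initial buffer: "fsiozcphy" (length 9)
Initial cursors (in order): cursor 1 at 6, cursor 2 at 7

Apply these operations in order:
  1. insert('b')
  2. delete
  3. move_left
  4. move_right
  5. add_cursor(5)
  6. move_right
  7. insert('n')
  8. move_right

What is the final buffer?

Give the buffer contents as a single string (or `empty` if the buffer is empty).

After op 1 (insert('b')): buffer="fsiozcbpbhy" (len 11), cursors c1@7 c2@9, authorship ......1.2..
After op 2 (delete): buffer="fsiozcphy" (len 9), cursors c1@6 c2@7, authorship .........
After op 3 (move_left): buffer="fsiozcphy" (len 9), cursors c1@5 c2@6, authorship .........
After op 4 (move_right): buffer="fsiozcphy" (len 9), cursors c1@6 c2@7, authorship .........
After op 5 (add_cursor(5)): buffer="fsiozcphy" (len 9), cursors c3@5 c1@6 c2@7, authorship .........
After op 6 (move_right): buffer="fsiozcphy" (len 9), cursors c3@6 c1@7 c2@8, authorship .........
After op 7 (insert('n')): buffer="fsiozcnpnhny" (len 12), cursors c3@7 c1@9 c2@11, authorship ......3.1.2.
After op 8 (move_right): buffer="fsiozcnpnhny" (len 12), cursors c3@8 c1@10 c2@12, authorship ......3.1.2.

Answer: fsiozcnpnhny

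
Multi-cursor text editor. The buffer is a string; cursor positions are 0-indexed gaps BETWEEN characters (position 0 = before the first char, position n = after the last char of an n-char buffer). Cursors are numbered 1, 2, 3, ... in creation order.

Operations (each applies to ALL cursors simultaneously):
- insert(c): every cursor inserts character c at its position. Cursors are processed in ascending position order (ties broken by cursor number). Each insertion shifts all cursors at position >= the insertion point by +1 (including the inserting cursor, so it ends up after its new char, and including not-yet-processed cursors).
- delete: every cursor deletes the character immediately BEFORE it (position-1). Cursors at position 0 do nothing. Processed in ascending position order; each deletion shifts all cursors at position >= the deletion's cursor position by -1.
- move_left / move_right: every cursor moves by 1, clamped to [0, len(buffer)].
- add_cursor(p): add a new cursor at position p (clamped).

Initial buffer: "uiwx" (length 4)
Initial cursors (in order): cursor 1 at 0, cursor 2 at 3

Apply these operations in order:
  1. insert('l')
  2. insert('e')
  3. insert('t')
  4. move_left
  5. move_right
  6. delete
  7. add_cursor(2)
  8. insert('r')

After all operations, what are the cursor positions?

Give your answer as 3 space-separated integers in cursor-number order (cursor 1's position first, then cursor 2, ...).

After op 1 (insert('l')): buffer="luiwlx" (len 6), cursors c1@1 c2@5, authorship 1...2.
After op 2 (insert('e')): buffer="leuiwlex" (len 8), cursors c1@2 c2@7, authorship 11...22.
After op 3 (insert('t')): buffer="letuiwletx" (len 10), cursors c1@3 c2@9, authorship 111...222.
After op 4 (move_left): buffer="letuiwletx" (len 10), cursors c1@2 c2@8, authorship 111...222.
After op 5 (move_right): buffer="letuiwletx" (len 10), cursors c1@3 c2@9, authorship 111...222.
After op 6 (delete): buffer="leuiwlex" (len 8), cursors c1@2 c2@7, authorship 11...22.
After op 7 (add_cursor(2)): buffer="leuiwlex" (len 8), cursors c1@2 c3@2 c2@7, authorship 11...22.
After op 8 (insert('r')): buffer="lerruiwlerx" (len 11), cursors c1@4 c3@4 c2@10, authorship 1113...222.

Answer: 4 10 4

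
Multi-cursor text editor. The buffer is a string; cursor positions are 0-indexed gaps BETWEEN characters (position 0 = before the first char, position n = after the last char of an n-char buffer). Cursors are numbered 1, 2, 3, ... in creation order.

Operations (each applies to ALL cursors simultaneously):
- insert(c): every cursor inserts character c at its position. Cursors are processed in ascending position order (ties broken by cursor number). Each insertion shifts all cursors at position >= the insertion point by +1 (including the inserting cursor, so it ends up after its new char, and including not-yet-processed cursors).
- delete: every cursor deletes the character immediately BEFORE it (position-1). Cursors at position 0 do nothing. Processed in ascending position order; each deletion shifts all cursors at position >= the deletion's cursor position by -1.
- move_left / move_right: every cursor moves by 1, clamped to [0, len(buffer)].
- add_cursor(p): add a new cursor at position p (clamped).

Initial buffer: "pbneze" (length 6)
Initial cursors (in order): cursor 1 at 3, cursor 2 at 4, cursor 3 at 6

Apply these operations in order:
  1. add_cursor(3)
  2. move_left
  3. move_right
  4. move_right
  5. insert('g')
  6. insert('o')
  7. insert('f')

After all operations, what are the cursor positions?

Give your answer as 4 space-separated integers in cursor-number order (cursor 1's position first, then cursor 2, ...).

After op 1 (add_cursor(3)): buffer="pbneze" (len 6), cursors c1@3 c4@3 c2@4 c3@6, authorship ......
After op 2 (move_left): buffer="pbneze" (len 6), cursors c1@2 c4@2 c2@3 c3@5, authorship ......
After op 3 (move_right): buffer="pbneze" (len 6), cursors c1@3 c4@3 c2@4 c3@6, authorship ......
After op 4 (move_right): buffer="pbneze" (len 6), cursors c1@4 c4@4 c2@5 c3@6, authorship ......
After op 5 (insert('g')): buffer="pbneggzgeg" (len 10), cursors c1@6 c4@6 c2@8 c3@10, authorship ....14.2.3
After op 6 (insert('o')): buffer="pbneggoozgoego" (len 14), cursors c1@8 c4@8 c2@11 c3@14, authorship ....1414.22.33
After op 7 (insert('f')): buffer="pbneggooffzgofegof" (len 18), cursors c1@10 c4@10 c2@14 c3@18, authorship ....141414.222.333

Answer: 10 14 18 10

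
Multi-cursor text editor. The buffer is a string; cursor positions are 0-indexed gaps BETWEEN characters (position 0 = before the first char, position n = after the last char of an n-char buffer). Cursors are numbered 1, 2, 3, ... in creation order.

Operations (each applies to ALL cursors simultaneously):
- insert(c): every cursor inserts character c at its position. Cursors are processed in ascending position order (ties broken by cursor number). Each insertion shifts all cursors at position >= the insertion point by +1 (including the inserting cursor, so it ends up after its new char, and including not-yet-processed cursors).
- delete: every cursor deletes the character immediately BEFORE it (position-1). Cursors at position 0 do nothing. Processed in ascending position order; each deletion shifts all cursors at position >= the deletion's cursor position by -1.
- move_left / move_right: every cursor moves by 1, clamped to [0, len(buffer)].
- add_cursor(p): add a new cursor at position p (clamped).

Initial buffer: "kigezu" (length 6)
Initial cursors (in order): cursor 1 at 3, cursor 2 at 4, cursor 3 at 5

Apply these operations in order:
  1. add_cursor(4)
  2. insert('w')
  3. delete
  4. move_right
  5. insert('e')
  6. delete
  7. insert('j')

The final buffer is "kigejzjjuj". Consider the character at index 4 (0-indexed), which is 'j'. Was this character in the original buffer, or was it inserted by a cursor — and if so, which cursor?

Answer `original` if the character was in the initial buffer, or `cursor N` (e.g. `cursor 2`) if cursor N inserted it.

Answer: cursor 1

Derivation:
After op 1 (add_cursor(4)): buffer="kigezu" (len 6), cursors c1@3 c2@4 c4@4 c3@5, authorship ......
After op 2 (insert('w')): buffer="kigwewwzwu" (len 10), cursors c1@4 c2@7 c4@7 c3@9, authorship ...1.24.3.
After op 3 (delete): buffer="kigezu" (len 6), cursors c1@3 c2@4 c4@4 c3@5, authorship ......
After op 4 (move_right): buffer="kigezu" (len 6), cursors c1@4 c2@5 c4@5 c3@6, authorship ......
After op 5 (insert('e')): buffer="kigeezeeue" (len 10), cursors c1@5 c2@8 c4@8 c3@10, authorship ....1.24.3
After op 6 (delete): buffer="kigezu" (len 6), cursors c1@4 c2@5 c4@5 c3@6, authorship ......
After op 7 (insert('j')): buffer="kigejzjjuj" (len 10), cursors c1@5 c2@8 c4@8 c3@10, authorship ....1.24.3
Authorship (.=original, N=cursor N): . . . . 1 . 2 4 . 3
Index 4: author = 1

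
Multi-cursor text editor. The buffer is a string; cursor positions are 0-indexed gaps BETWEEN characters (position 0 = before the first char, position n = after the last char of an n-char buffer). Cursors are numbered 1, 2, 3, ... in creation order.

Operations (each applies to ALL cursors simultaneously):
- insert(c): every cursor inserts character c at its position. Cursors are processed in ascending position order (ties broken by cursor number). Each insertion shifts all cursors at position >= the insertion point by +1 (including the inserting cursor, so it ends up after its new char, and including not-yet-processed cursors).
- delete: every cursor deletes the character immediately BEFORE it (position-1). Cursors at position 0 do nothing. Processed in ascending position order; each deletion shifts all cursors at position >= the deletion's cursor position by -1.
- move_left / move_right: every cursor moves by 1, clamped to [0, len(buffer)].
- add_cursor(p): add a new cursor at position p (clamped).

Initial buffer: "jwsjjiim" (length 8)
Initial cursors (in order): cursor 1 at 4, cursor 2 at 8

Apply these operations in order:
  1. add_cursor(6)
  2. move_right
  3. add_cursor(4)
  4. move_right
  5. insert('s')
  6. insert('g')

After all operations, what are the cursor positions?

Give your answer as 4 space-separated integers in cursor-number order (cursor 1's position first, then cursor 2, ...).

After op 1 (add_cursor(6)): buffer="jwsjjiim" (len 8), cursors c1@4 c3@6 c2@8, authorship ........
After op 2 (move_right): buffer="jwsjjiim" (len 8), cursors c1@5 c3@7 c2@8, authorship ........
After op 3 (add_cursor(4)): buffer="jwsjjiim" (len 8), cursors c4@4 c1@5 c3@7 c2@8, authorship ........
After op 4 (move_right): buffer="jwsjjiim" (len 8), cursors c4@5 c1@6 c2@8 c3@8, authorship ........
After op 5 (insert('s')): buffer="jwsjjsisimss" (len 12), cursors c4@6 c1@8 c2@12 c3@12, authorship .....4.1..23
After op 6 (insert('g')): buffer="jwsjjsgisgimssgg" (len 16), cursors c4@7 c1@10 c2@16 c3@16, authorship .....44.11..2323

Answer: 10 16 16 7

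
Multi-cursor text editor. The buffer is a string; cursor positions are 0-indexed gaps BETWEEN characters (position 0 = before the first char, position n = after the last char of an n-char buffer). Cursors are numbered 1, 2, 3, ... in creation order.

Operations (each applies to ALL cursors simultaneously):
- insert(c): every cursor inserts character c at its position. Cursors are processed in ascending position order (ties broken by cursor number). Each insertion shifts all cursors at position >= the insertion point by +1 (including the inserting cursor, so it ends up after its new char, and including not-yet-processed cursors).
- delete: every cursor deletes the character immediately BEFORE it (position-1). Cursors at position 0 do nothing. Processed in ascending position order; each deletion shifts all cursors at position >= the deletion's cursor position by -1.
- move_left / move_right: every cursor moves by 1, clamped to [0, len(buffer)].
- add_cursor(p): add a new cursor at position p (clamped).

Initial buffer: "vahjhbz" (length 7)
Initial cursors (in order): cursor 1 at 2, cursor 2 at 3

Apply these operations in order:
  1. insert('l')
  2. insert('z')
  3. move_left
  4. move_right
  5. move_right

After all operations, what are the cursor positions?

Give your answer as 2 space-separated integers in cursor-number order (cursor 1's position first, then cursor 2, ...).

Answer: 5 8

Derivation:
After op 1 (insert('l')): buffer="valhljhbz" (len 9), cursors c1@3 c2@5, authorship ..1.2....
After op 2 (insert('z')): buffer="valzhlzjhbz" (len 11), cursors c1@4 c2@7, authorship ..11.22....
After op 3 (move_left): buffer="valzhlzjhbz" (len 11), cursors c1@3 c2@6, authorship ..11.22....
After op 4 (move_right): buffer="valzhlzjhbz" (len 11), cursors c1@4 c2@7, authorship ..11.22....
After op 5 (move_right): buffer="valzhlzjhbz" (len 11), cursors c1@5 c2@8, authorship ..11.22....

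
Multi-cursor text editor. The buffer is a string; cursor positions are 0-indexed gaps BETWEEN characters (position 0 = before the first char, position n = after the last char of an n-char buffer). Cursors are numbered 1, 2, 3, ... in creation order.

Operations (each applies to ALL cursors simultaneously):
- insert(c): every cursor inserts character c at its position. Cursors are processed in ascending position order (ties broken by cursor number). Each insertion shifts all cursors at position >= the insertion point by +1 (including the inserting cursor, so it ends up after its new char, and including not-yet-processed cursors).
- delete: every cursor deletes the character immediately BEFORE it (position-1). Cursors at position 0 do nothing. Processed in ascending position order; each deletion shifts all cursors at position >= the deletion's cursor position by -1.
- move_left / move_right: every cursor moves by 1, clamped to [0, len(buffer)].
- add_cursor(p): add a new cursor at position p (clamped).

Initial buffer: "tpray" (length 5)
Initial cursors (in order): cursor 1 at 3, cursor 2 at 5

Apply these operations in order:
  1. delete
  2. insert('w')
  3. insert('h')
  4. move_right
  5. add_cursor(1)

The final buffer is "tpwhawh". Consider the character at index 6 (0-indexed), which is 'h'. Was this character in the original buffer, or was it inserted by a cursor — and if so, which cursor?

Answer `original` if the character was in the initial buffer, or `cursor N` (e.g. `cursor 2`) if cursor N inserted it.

Answer: cursor 2

Derivation:
After op 1 (delete): buffer="tpa" (len 3), cursors c1@2 c2@3, authorship ...
After op 2 (insert('w')): buffer="tpwaw" (len 5), cursors c1@3 c2@5, authorship ..1.2
After op 3 (insert('h')): buffer="tpwhawh" (len 7), cursors c1@4 c2@7, authorship ..11.22
After op 4 (move_right): buffer="tpwhawh" (len 7), cursors c1@5 c2@7, authorship ..11.22
After op 5 (add_cursor(1)): buffer="tpwhawh" (len 7), cursors c3@1 c1@5 c2@7, authorship ..11.22
Authorship (.=original, N=cursor N): . . 1 1 . 2 2
Index 6: author = 2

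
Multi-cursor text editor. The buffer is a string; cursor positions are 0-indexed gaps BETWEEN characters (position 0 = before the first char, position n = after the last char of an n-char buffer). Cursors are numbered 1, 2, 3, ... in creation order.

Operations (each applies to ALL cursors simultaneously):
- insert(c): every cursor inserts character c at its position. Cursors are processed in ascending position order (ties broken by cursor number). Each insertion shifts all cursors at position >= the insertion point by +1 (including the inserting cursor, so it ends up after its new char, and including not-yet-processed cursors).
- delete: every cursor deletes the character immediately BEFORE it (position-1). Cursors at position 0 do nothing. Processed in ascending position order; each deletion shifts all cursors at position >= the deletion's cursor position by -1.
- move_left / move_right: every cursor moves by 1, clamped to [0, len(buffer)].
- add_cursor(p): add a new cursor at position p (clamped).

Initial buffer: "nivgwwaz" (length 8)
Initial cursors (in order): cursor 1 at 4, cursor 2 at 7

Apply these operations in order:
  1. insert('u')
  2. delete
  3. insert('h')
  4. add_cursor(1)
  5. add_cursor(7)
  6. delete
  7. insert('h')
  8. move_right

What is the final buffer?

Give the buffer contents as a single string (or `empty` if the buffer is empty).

After op 1 (insert('u')): buffer="nivguwwauz" (len 10), cursors c1@5 c2@9, authorship ....1...2.
After op 2 (delete): buffer="nivgwwaz" (len 8), cursors c1@4 c2@7, authorship ........
After op 3 (insert('h')): buffer="nivghwwahz" (len 10), cursors c1@5 c2@9, authorship ....1...2.
After op 4 (add_cursor(1)): buffer="nivghwwahz" (len 10), cursors c3@1 c1@5 c2@9, authorship ....1...2.
After op 5 (add_cursor(7)): buffer="nivghwwahz" (len 10), cursors c3@1 c1@5 c4@7 c2@9, authorship ....1...2.
After op 6 (delete): buffer="ivgwaz" (len 6), cursors c3@0 c1@3 c4@4 c2@5, authorship ......
After op 7 (insert('h')): buffer="hivghwhahz" (len 10), cursors c3@1 c1@5 c4@7 c2@9, authorship 3...1.4.2.
After op 8 (move_right): buffer="hivghwhahz" (len 10), cursors c3@2 c1@6 c4@8 c2@10, authorship 3...1.4.2.

Answer: hivghwhahz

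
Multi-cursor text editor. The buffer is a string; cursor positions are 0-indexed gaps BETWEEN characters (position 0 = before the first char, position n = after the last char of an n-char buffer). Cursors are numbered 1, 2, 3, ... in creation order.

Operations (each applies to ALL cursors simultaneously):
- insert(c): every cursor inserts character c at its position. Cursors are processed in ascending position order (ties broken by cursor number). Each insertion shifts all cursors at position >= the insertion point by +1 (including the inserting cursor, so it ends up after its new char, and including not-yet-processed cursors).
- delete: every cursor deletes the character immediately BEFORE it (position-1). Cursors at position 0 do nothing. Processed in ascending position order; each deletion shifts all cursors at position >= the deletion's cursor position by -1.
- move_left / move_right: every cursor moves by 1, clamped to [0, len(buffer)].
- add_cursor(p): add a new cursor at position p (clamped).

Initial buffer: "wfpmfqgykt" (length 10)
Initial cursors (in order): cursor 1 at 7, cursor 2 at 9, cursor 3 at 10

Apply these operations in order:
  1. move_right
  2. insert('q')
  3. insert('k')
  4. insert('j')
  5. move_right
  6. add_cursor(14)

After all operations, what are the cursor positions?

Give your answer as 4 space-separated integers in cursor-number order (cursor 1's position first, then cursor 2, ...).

Answer: 12 19 19 14

Derivation:
After op 1 (move_right): buffer="wfpmfqgykt" (len 10), cursors c1@8 c2@10 c3@10, authorship ..........
After op 2 (insert('q')): buffer="wfpmfqgyqktqq" (len 13), cursors c1@9 c2@13 c3@13, authorship ........1..23
After op 3 (insert('k')): buffer="wfpmfqgyqkktqqkk" (len 16), cursors c1@10 c2@16 c3@16, authorship ........11..2323
After op 4 (insert('j')): buffer="wfpmfqgyqkjktqqkkjj" (len 19), cursors c1@11 c2@19 c3@19, authorship ........111..232323
After op 5 (move_right): buffer="wfpmfqgyqkjktqqkkjj" (len 19), cursors c1@12 c2@19 c3@19, authorship ........111..232323
After op 6 (add_cursor(14)): buffer="wfpmfqgyqkjktqqkkjj" (len 19), cursors c1@12 c4@14 c2@19 c3@19, authorship ........111..232323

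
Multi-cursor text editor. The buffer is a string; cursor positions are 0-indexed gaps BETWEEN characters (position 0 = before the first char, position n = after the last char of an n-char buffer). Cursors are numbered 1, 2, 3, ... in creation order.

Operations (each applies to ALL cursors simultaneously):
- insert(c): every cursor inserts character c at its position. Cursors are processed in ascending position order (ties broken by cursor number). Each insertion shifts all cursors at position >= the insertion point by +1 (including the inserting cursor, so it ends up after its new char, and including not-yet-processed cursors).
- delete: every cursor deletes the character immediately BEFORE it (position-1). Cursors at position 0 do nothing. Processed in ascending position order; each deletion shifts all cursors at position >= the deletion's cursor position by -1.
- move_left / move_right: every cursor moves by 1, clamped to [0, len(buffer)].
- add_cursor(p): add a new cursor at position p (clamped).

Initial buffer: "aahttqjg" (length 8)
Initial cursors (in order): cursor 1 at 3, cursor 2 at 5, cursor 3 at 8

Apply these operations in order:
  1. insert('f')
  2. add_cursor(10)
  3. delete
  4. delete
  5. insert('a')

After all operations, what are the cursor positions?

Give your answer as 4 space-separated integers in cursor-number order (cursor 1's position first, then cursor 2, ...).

Answer: 3 7 7 7

Derivation:
After op 1 (insert('f')): buffer="aahfttfqjgf" (len 11), cursors c1@4 c2@7 c3@11, authorship ...1..2...3
After op 2 (add_cursor(10)): buffer="aahfttfqjgf" (len 11), cursors c1@4 c2@7 c4@10 c3@11, authorship ...1..2...3
After op 3 (delete): buffer="aahttqj" (len 7), cursors c1@3 c2@5 c3@7 c4@7, authorship .......
After op 4 (delete): buffer="aat" (len 3), cursors c1@2 c2@3 c3@3 c4@3, authorship ...
After op 5 (insert('a')): buffer="aaataaa" (len 7), cursors c1@3 c2@7 c3@7 c4@7, authorship ..1.234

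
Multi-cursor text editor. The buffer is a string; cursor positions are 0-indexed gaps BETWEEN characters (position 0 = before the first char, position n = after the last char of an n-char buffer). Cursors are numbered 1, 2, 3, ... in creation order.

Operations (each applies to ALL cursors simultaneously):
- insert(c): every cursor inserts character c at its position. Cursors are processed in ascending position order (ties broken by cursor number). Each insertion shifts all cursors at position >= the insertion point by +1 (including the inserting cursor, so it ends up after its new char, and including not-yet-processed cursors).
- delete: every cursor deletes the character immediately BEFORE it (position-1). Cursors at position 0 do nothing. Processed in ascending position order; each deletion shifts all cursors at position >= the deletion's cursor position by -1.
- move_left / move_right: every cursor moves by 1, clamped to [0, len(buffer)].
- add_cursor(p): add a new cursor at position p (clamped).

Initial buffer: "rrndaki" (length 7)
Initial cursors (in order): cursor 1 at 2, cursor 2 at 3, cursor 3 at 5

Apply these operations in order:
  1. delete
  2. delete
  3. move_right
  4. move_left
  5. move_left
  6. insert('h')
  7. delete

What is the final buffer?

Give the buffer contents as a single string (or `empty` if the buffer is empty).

Answer: ki

Derivation:
After op 1 (delete): buffer="rdki" (len 4), cursors c1@1 c2@1 c3@2, authorship ....
After op 2 (delete): buffer="ki" (len 2), cursors c1@0 c2@0 c3@0, authorship ..
After op 3 (move_right): buffer="ki" (len 2), cursors c1@1 c2@1 c3@1, authorship ..
After op 4 (move_left): buffer="ki" (len 2), cursors c1@0 c2@0 c3@0, authorship ..
After op 5 (move_left): buffer="ki" (len 2), cursors c1@0 c2@0 c3@0, authorship ..
After op 6 (insert('h')): buffer="hhhki" (len 5), cursors c1@3 c2@3 c3@3, authorship 123..
After op 7 (delete): buffer="ki" (len 2), cursors c1@0 c2@0 c3@0, authorship ..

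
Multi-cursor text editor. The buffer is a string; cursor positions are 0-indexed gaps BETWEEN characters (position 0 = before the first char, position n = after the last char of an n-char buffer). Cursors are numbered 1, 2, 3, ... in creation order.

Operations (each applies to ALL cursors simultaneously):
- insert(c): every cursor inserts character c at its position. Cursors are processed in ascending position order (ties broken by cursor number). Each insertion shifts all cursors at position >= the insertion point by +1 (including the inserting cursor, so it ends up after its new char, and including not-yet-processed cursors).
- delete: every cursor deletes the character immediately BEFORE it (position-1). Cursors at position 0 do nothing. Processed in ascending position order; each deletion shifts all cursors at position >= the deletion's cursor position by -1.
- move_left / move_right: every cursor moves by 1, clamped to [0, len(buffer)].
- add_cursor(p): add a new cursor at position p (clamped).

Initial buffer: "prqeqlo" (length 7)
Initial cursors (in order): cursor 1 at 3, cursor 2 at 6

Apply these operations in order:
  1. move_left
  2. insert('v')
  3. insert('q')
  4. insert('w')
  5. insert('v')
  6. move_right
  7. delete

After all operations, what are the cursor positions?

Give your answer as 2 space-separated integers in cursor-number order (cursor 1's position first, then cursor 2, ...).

Answer: 6 12

Derivation:
After op 1 (move_left): buffer="prqeqlo" (len 7), cursors c1@2 c2@5, authorship .......
After op 2 (insert('v')): buffer="prvqeqvlo" (len 9), cursors c1@3 c2@7, authorship ..1...2..
After op 3 (insert('q')): buffer="prvqqeqvqlo" (len 11), cursors c1@4 c2@9, authorship ..11...22..
After op 4 (insert('w')): buffer="prvqwqeqvqwlo" (len 13), cursors c1@5 c2@11, authorship ..111...222..
After op 5 (insert('v')): buffer="prvqwvqeqvqwvlo" (len 15), cursors c1@6 c2@13, authorship ..1111...2222..
After op 6 (move_right): buffer="prvqwvqeqvqwvlo" (len 15), cursors c1@7 c2@14, authorship ..1111...2222..
After op 7 (delete): buffer="prvqwveqvqwvo" (len 13), cursors c1@6 c2@12, authorship ..1111..2222.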